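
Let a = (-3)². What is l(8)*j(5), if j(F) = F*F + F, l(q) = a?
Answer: 270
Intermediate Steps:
a = 9
l(q) = 9
j(F) = F + F² (j(F) = F² + F = F + F²)
l(8)*j(5) = 9*(5*(1 + 5)) = 9*(5*6) = 9*30 = 270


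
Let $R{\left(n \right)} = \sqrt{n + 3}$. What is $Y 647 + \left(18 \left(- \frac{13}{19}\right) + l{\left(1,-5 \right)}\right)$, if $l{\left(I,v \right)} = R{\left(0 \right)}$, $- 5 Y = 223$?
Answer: $- \frac{2742509}{95} + \sqrt{3} \approx -28867.0$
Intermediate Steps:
$Y = - \frac{223}{5}$ ($Y = \left(- \frac{1}{5}\right) 223 = - \frac{223}{5} \approx -44.6$)
$R{\left(n \right)} = \sqrt{3 + n}$
$l{\left(I,v \right)} = \sqrt{3}$ ($l{\left(I,v \right)} = \sqrt{3 + 0} = \sqrt{3}$)
$Y 647 + \left(18 \left(- \frac{13}{19}\right) + l{\left(1,-5 \right)}\right) = \left(- \frac{223}{5}\right) 647 + \left(18 \left(- \frac{13}{19}\right) + \sqrt{3}\right) = - \frac{144281}{5} + \left(18 \left(\left(-13\right) \frac{1}{19}\right) + \sqrt{3}\right) = - \frac{144281}{5} + \left(18 \left(- \frac{13}{19}\right) + \sqrt{3}\right) = - \frac{144281}{5} - \left(\frac{234}{19} - \sqrt{3}\right) = - \frac{2742509}{95} + \sqrt{3}$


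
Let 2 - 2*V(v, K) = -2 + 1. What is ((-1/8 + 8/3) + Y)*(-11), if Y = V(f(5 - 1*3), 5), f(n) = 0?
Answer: -1067/24 ≈ -44.458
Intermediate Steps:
V(v, K) = 3/2 (V(v, K) = 1 - (-2 + 1)/2 = 1 - ½*(-1) = 1 + ½ = 3/2)
Y = 3/2 ≈ 1.5000
((-1/8 + 8/3) + Y)*(-11) = ((-1/8 + 8/3) + 3/2)*(-11) = ((-1*⅛ + 8*(⅓)) + 3/2)*(-11) = ((-⅛ + 8/3) + 3/2)*(-11) = (61/24 + 3/2)*(-11) = (97/24)*(-11) = -1067/24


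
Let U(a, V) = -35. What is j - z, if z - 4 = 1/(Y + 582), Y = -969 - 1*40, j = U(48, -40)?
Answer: -16652/427 ≈ -38.998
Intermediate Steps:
j = -35
Y = -1009 (Y = -969 - 40 = -1009)
z = 1707/427 (z = 4 + 1/(-1009 + 582) = 4 + 1/(-427) = 4 - 1/427 = 1707/427 ≈ 3.9977)
j - z = -35 - 1*1707/427 = -35 - 1707/427 = -16652/427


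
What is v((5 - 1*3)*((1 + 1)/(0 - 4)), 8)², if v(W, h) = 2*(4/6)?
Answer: 16/9 ≈ 1.7778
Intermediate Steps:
v(W, h) = 4/3 (v(W, h) = 2*(4*(⅙)) = 2*(⅔) = 4/3)
v((5 - 1*3)*((1 + 1)/(0 - 4)), 8)² = (4/3)² = 16/9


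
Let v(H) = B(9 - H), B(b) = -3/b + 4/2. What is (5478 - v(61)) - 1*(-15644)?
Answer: 1098237/52 ≈ 21120.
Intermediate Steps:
B(b) = 2 - 3/b (B(b) = -3/b + 4*(½) = -3/b + 2 = 2 - 3/b)
v(H) = 2 - 3/(9 - H)
(5478 - v(61)) - 1*(-15644) = (5478 - (-15 + 2*61)/(-9 + 61)) - 1*(-15644) = (5478 - (-15 + 122)/52) + 15644 = (5478 - 107/52) + 15644 = 284749/52 + 15644 = 1098237/52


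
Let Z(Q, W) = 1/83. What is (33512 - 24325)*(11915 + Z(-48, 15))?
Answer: 9085446902/83 ≈ 1.0946e+8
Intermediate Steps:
Z(Q, W) = 1/83
(33512 - 24325)*(11915 + Z(-48, 15)) = (33512 - 24325)*(11915 + 1/83) = 9187*(988946/83) = 9085446902/83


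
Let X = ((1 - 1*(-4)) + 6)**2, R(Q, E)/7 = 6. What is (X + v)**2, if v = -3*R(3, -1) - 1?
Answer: 36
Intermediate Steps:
R(Q, E) = 42 (R(Q, E) = 7*6 = 42)
X = 121 (X = ((1 + 4) + 6)**2 = (5 + 6)**2 = 11**2 = 121)
v = -127 (v = -3*42 - 1 = -126 - 1 = -127)
(X + v)**2 = (121 - 127)**2 = (-6)**2 = 36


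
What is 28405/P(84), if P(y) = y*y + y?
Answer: 5681/1428 ≈ 3.9783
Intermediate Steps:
P(y) = y + y² (P(y) = y² + y = y + y²)
28405/P(84) = 28405/((84*(1 + 84))) = 28405/((84*85)) = 28405/7140 = 28405*(1/7140) = 5681/1428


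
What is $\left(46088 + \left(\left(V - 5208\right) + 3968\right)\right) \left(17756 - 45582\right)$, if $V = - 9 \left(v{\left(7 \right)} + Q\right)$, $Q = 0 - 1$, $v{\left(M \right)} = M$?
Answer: $-1246437844$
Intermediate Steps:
$Q = -1$
$V = -54$ ($V = - 9 \left(7 - 1\right) = \left(-9\right) 6 = -54$)
$\left(46088 + \left(\left(V - 5208\right) + 3968\right)\right) \left(17756 - 45582\right) = \left(46088 + \left(\left(-54 - 5208\right) + 3968\right)\right) \left(17756 - 45582\right) = \left(46088 + \left(-5262 + 3968\right)\right) \left(-27826\right) = \left(46088 - 1294\right) \left(-27826\right) = 44794 \left(-27826\right) = -1246437844$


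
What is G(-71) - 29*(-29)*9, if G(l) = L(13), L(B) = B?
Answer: 7582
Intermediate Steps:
G(l) = 13
G(-71) - 29*(-29)*9 = 13 - 29*(-29)*9 = 13 - (-841)*9 = 13 - 1*(-7569) = 13 + 7569 = 7582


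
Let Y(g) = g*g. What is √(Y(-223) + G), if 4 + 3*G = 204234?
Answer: √1060251/3 ≈ 343.23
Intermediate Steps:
Y(g) = g²
G = 204230/3 (G = -4/3 + (⅓)*204234 = -4/3 + 68078 = 204230/3 ≈ 68077.)
√(Y(-223) + G) = √((-223)² + 204230/3) = √(49729 + 204230/3) = √(353417/3) = √1060251/3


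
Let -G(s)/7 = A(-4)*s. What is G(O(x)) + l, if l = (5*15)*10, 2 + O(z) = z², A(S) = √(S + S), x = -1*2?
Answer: 750 - 28*I*√2 ≈ 750.0 - 39.598*I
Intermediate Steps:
x = -2
A(S) = √2*√S (A(S) = √(2*S) = √2*√S)
O(z) = -2 + z²
G(s) = -14*I*s*√2 (G(s) = -7*√2*√(-4)*s = -7*√2*(2*I)*s = -7*2*I*√2*s = -14*I*s*√2)
l = 750 (l = 75*10 = 750)
G(O(x)) + l = -14*I*(-2 + (-2)²)*√2 + 750 = -14*I*(-2 + 4)*√2 + 750 = -14*I*2*√2 + 750 = -28*I*√2 + 750 = 750 - 28*I*√2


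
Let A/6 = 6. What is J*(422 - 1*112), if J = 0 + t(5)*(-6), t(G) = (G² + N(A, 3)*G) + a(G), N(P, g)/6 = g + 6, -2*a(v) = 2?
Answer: -546840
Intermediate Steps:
A = 36 (A = 6*6 = 36)
a(v) = -1 (a(v) = -½*2 = -1)
N(P, g) = 36 + 6*g (N(P, g) = 6*(g + 6) = 6*(6 + g) = 36 + 6*g)
t(G) = -1 + G² + 54*G (t(G) = (G² + (36 + 6*3)*G) - 1 = (G² + (36 + 18)*G) - 1 = (G² + 54*G) - 1 = -1 + G² + 54*G)
J = -1764 (J = 0 + (-1 + 5² + 54*5)*(-6) = 0 + (-1 + 25 + 270)*(-6) = 0 + 294*(-6) = 0 - 1764 = -1764)
J*(422 - 1*112) = -1764*(422 - 1*112) = -1764*(422 - 112) = -1764*310 = -546840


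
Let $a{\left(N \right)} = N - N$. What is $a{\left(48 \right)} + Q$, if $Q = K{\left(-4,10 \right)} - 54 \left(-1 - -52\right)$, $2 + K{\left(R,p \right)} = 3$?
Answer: $-2753$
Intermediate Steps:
$K{\left(R,p \right)} = 1$ ($K{\left(R,p \right)} = -2 + 3 = 1$)
$a{\left(N \right)} = 0$
$Q = -2753$ ($Q = 1 - 54 \left(-1 - -52\right) = 1 - 54 \left(-1 + 52\right) = 1 - 2754 = -2753$)
$a{\left(48 \right)} + Q = 0 - 2753 = -2753$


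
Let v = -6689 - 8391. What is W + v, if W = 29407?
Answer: 14327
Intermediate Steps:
v = -15080
W + v = 29407 - 15080 = 14327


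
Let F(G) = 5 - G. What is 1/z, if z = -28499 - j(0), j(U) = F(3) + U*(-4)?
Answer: -1/28501 ≈ -3.5086e-5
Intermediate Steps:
j(U) = 2 - 4*U (j(U) = (5 - 1*3) + U*(-4) = (5 - 3) - 4*U = 2 - 4*U)
z = -28501 (z = -28499 - (2 - 4*0) = -28499 - (2 + 0) = -28499 - 1*2 = -28499 - 2 = -28501)
1/z = 1/(-28501) = -1/28501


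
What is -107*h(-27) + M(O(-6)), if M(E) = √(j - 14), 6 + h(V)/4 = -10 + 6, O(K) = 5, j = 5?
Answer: 4280 + 3*I ≈ 4280.0 + 3.0*I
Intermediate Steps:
h(V) = -40 (h(V) = -24 + 4*(-10 + 6) = -24 + 4*(-4) = -24 - 16 = -40)
M(E) = 3*I (M(E) = √(5 - 14) = √(-9) = 3*I)
-107*h(-27) + M(O(-6)) = -107*(-40) + 3*I = 4280 + 3*I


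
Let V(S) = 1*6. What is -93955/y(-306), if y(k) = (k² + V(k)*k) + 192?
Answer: -93955/91992 ≈ -1.0213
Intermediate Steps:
V(S) = 6
y(k) = 192 + k² + 6*k (y(k) = (k² + 6*k) + 192 = 192 + k² + 6*k)
-93955/y(-306) = -93955/(192 + (-306)² + 6*(-306)) = -93955/(192 + 93636 - 1836) = -93955/91992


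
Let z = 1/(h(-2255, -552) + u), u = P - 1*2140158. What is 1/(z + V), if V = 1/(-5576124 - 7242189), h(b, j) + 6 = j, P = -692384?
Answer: -36315562560300/15651413 ≈ -2.3203e+6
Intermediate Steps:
h(b, j) = -6 + j
u = -2832542 (u = -692384 - 1*2140158 = -692384 - 2140158 = -2832542)
z = -1/2833100 (z = 1/((-6 - 552) - 2832542) = 1/(-558 - 2832542) = 1/(-2833100) = -1/2833100 ≈ -3.5297e-7)
V = -1/12818313 (V = 1/(-12818313) = -1/12818313 ≈ -7.8013e-8)
1/(z + V) = 1/(-1/2833100 - 1/12818313) = 1/(-15651413/36315562560300) = -36315562560300/15651413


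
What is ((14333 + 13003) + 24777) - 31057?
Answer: 21056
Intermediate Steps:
((14333 + 13003) + 24777) - 31057 = (27336 + 24777) - 31057 = 52113 - 31057 = 21056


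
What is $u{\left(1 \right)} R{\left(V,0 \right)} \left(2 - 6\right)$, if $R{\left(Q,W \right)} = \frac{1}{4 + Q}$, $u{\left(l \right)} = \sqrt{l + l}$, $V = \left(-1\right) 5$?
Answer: $4 \sqrt{2} \approx 5.6569$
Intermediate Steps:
$V = -5$
$u{\left(l \right)} = \sqrt{2} \sqrt{l}$ ($u{\left(l \right)} = \sqrt{2 l} = \sqrt{2} \sqrt{l}$)
$u{\left(1 \right)} R{\left(V,0 \right)} \left(2 - 6\right) = \frac{\sqrt{2} \sqrt{1}}{4 - 5} \left(2 - 6\right) = \frac{\sqrt{2} \cdot 1}{-1} \left(2 - 6\right) = \sqrt{2} \left(-1\right) \left(-4\right) = - \sqrt{2} \left(-4\right) = 4 \sqrt{2}$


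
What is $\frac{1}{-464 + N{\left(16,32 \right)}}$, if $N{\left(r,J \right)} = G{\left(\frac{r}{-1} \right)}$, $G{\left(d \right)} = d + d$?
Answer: $- \frac{1}{496} \approx -0.0020161$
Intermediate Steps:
$G{\left(d \right)} = 2 d$
$N{\left(r,J \right)} = - 2 r$ ($N{\left(r,J \right)} = 2 \frac{r}{-1} = 2 r \left(-1\right) = 2 \left(- r\right) = - 2 r$)
$\frac{1}{-464 + N{\left(16,32 \right)}} = \frac{1}{-464 - 32} = \frac{1}{-496} = - \frac{1}{496}$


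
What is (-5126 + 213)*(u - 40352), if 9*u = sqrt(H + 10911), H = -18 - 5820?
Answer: 198249376 - 4913*sqrt(5073)/9 ≈ 1.9821e+8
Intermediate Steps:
H = -5838
u = sqrt(5073)/9 (u = sqrt(-5838 + 10911)/9 = sqrt(5073)/9 ≈ 7.9139)
(-5126 + 213)*(u - 40352) = (-5126 + 213)*(sqrt(5073)/9 - 40352) = -4913*(-40352 + sqrt(5073)/9) = 198249376 - 4913*sqrt(5073)/9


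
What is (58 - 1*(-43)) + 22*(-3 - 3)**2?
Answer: 893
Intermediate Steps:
(58 - 1*(-43)) + 22*(-3 - 3)**2 = (58 + 43) + 22*(-6)**2 = 101 + 22*36 = 101 + 792 = 893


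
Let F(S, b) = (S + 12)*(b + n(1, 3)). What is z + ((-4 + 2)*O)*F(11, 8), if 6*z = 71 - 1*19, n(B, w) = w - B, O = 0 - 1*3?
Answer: 4166/3 ≈ 1388.7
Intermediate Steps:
O = -3 (O = 0 - 3 = -3)
z = 26/3 (z = (71 - 1*19)/6 = (71 - 19)/6 = (⅙)*52 = 26/3 ≈ 8.6667)
F(S, b) = (2 + b)*(12 + S) (F(S, b) = (S + 12)*(b + (3 - 1*1)) = (12 + S)*(b + (3 - 1)) = (12 + S)*(b + 2) = (12 + S)*(2 + b) = (2 + b)*(12 + S))
z + ((-4 + 2)*O)*F(11, 8) = 26/3 + ((-4 + 2)*(-3))*(24 + 2*11 + 12*8 + 11*8) = 26/3 + (-2*(-3))*(24 + 22 + 96 + 88) = 26/3 + 6*230 = 26/3 + 1380 = 4166/3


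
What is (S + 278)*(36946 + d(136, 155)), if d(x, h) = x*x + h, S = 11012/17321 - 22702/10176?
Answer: 25552957446121/1662816 ≈ 1.5367e+7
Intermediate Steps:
S = -140581615/88129248 (S = 11012*(1/17321) - 22702*1/10176 = 11012/17321 - 11351/5088 = -140581615/88129248 ≈ -1.5952)
d(x, h) = h + x² (d(x, h) = x² + h = h + x²)
(S + 278)*(36946 + d(136, 155)) = (-140581615/88129248 + 278)*(36946 + (155 + 136²)) = 24359349329*(36946 + (155 + 18496))/88129248 = 24359349329*(36946 + 18651)/88129248 = (24359349329/88129248)*55597 = 25552957446121/1662816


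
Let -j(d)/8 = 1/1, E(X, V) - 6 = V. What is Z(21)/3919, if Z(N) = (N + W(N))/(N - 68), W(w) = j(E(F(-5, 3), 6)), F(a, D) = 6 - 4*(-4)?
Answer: -13/184193 ≈ -7.0578e-5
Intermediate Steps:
F(a, D) = 22 (F(a, D) = 6 + 16 = 22)
E(X, V) = 6 + V
j(d) = -8 (j(d) = -8/1 = -8)
W(w) = -8
Z(N) = (-8 + N)/(-68 + N) (Z(N) = (N - 8)/(N - 68) = (-8 + N)/(-68 + N))
Z(21)/3919 = ((-8 + 21)/(-68 + 21))/3919 = (13/(-47))*(1/3919) = -1/47*13*(1/3919) = -13/47*1/3919 = -13/184193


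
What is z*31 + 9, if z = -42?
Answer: -1293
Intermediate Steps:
z*31 + 9 = -42*31 + 9 = -1302 + 9 = -1293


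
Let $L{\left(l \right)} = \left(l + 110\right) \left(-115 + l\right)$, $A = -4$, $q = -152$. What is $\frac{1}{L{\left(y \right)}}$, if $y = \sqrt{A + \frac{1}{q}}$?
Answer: $- \frac{292358168}{3699504495481} + \frac{1520 i \sqrt{23142}}{3699504495481} \approx -7.9026 \cdot 10^{-5} + 6.2503 \cdot 10^{-8} i$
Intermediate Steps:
$y = \frac{i \sqrt{23142}}{76}$ ($y = \sqrt{-4 + \frac{1}{-152}} = \sqrt{-4 - \frac{1}{152}} = \sqrt{- \frac{609}{152}} = \frac{i \sqrt{23142}}{76} \approx 2.0016 i$)
$L{\left(l \right)} = \left(-115 + l\right) \left(110 + l\right)$ ($L{\left(l \right)} = \left(110 + l\right) \left(-115 + l\right) = \left(-115 + l\right) \left(110 + l\right)$)
$\frac{1}{L{\left(y \right)}} = \frac{1}{-12650 + \left(\frac{i \sqrt{23142}}{76}\right)^{2} - 5 \frac{i \sqrt{23142}}{76}} = \frac{1}{-12650 - \frac{609}{152} - \frac{5 i \sqrt{23142}}{76}} = \frac{1}{- \frac{1923409}{152} - \frac{5 i \sqrt{23142}}{76}}$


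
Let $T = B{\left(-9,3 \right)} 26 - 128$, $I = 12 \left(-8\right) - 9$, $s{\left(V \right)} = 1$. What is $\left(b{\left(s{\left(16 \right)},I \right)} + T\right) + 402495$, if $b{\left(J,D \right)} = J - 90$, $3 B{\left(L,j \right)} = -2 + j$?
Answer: $\frac{1206860}{3} \approx 4.0229 \cdot 10^{5}$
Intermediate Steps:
$B{\left(L,j \right)} = - \frac{2}{3} + \frac{j}{3}$ ($B{\left(L,j \right)} = \frac{-2 + j}{3} = - \frac{2}{3} + \frac{j}{3}$)
$I = -105$ ($I = -96 - 9 = -105$)
$b{\left(J,D \right)} = -90 + J$ ($b{\left(J,D \right)} = J - 90 = -90 + J$)
$T = - \frac{358}{3}$ ($T = \left(- \frac{2}{3} + \frac{1}{3} \cdot 3\right) 26 - 128 = \left(- \frac{2}{3} + 1\right) 26 - 128 = \frac{1}{3} \cdot 26 - 128 = \frac{26}{3} - 128 = - \frac{358}{3} \approx -119.33$)
$\left(b{\left(s{\left(16 \right)},I \right)} + T\right) + 402495 = \left(\left(-90 + 1\right) - \frac{358}{3}\right) + 402495 = \left(-89 - \frac{358}{3}\right) + 402495 = - \frac{625}{3} + 402495 = \frac{1206860}{3}$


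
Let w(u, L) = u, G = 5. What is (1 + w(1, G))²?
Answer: 4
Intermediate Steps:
(1 + w(1, G))² = (1 + 1)² = 2² = 4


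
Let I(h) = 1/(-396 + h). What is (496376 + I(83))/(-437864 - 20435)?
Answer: -155365687/143447587 ≈ -1.0831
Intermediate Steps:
(496376 + I(83))/(-437864 - 20435) = (496376 + 1/(-396 + 83))/(-437864 - 20435) = (496376 + 1/(-313))/(-458299) = (496376 - 1/313)*(-1/458299) = (155365687/313)*(-1/458299) = -155365687/143447587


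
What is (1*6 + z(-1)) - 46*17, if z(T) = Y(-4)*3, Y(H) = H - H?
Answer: -776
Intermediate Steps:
Y(H) = 0
z(T) = 0 (z(T) = 0*3 = 0)
(1*6 + z(-1)) - 46*17 = (1*6 + 0) - 46*17 = (6 + 0) - 782 = 6 - 782 = -776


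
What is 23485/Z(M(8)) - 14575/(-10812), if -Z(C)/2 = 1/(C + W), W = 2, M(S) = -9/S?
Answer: -8383045/816 ≈ -10273.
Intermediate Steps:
Z(C) = -2/(2 + C) (Z(C) = -2/(C + 2) = -2/(2 + C))
23485/Z(M(8)) - 14575/(-10812) = 23485/((-2/(2 - 9/8))) - 14575/(-10812) = 23485/((-2/(2 - 9*1/8))) - 14575*(-1/10812) = 23485/((-2/(2 - 9/8))) + 275/204 = 23485/((-2/7/8)) + 275/204 = 23485/((-2*8/7)) + 275/204 = 23485/(-16/7) + 275/204 = 23485*(-7/16) + 275/204 = -164395/16 + 275/204 = -8383045/816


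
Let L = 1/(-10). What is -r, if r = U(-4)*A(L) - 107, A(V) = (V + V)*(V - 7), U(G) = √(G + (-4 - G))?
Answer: 107 - 71*I/25 ≈ 107.0 - 2.84*I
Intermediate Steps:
L = -⅒ ≈ -0.10000
U(G) = 2*I (U(G) = √(-4) = 2*I)
A(V) = 2*V*(-7 + V) (A(V) = (2*V)*(-7 + V) = 2*V*(-7 + V))
r = -107 + 71*I/25 (r = (2*I)*(2*(-⅒)*(-7 - ⅒)) - 107 = (2*I)*(2*(-⅒)*(-71/10)) - 107 = (2*I)*(71/50) - 107 = 71*I/25 - 107 = -107 + 71*I/25 ≈ -107.0 + 2.84*I)
-r = -(-107 + 71*I/25) = 107 - 71*I/25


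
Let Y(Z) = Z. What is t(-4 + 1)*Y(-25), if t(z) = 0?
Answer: 0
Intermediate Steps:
t(-4 + 1)*Y(-25) = 0*(-25) = 0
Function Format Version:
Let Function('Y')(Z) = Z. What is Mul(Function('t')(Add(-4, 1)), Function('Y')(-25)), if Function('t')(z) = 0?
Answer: 0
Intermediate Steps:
Mul(Function('t')(Add(-4, 1)), Function('Y')(-25)) = Mul(0, -25) = 0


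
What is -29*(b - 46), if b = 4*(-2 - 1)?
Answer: 1682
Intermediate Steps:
b = -12 (b = 4*(-3) = -12)
-29*(b - 46) = -29*(-12 - 46) = -29*(-58) = 1682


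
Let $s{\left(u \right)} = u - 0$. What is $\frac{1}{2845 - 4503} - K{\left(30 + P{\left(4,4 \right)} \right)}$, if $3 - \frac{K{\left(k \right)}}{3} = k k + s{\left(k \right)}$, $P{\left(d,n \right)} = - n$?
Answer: $\frac{3476825}{1658} \approx 2097.0$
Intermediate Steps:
$s{\left(u \right)} = u$ ($s{\left(u \right)} = u + 0 = u$)
$K{\left(k \right)} = 9 - 3 k - 3 k^{2}$ ($K{\left(k \right)} = 9 - 3 \left(k k + k\right) = 9 - 3 \left(k^{2} + k\right) = 9 - 3 \left(k + k^{2}\right) = 9 - \left(3 k + 3 k^{2}\right) = 9 - 3 k - 3 k^{2}$)
$\frac{1}{2845 - 4503} - K{\left(30 + P{\left(4,4 \right)} \right)} = \frac{1}{2845 - 4503} - \left(9 - 3 \left(30 - 4\right) - 3 \left(30 - 4\right)^{2}\right) = \frac{1}{-1658} - \left(9 - 3 \left(30 - 4\right) - 3 \left(30 - 4\right)^{2}\right) = - \frac{1}{1658} - \left(9 - 78 - 3 \cdot 26^{2}\right) = - \frac{1}{1658} - \left(9 - 78 - 2028\right) = - \frac{1}{1658} - -2097 = - \frac{1}{1658} + 2097 = \frac{3476825}{1658}$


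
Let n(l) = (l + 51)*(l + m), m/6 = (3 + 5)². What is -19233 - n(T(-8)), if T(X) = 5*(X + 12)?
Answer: -47917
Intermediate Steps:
m = 384 (m = 6*(3 + 5)² = 6*8² = 6*64 = 384)
T(X) = 60 + 5*X (T(X) = 5*(12 + X) = 60 + 5*X)
n(l) = (51 + l)*(384 + l) (n(l) = (l + 51)*(l + 384) = (51 + l)*(384 + l))
-19233 - n(T(-8)) = -19233 - (19584 + (60 + 5*(-8))² + 435*(60 + 5*(-8))) = -19233 - (19584 + (60 - 40)² + 435*(60 - 40)) = -19233 - (19584 + 20² + 435*20) = -19233 - (19584 + 400 + 8700) = -19233 - 1*28684 = -19233 - 28684 = -47917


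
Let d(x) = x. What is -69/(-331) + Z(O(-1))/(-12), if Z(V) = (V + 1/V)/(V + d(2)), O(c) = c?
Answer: 745/1986 ≈ 0.37513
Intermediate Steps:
Z(V) = (V + 1/V)/(2 + V) (Z(V) = (V + 1/V)/(V + 2) = (V + 1/V)/(2 + V))
-69/(-331) + Z(O(-1))/(-12) = -69/(-331) + ((1 + (-1)²)/((-1)*(2 - 1)))/(-12) = -69*(-1/331) - 1*(1 + 1)/1*(-1/12) = 69/331 - 1*1*2*(-1/12) = 69/331 - 2*(-1/12) = 69/331 + ⅙ = 745/1986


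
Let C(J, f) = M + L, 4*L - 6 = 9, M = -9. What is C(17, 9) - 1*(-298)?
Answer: 1171/4 ≈ 292.75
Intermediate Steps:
L = 15/4 (L = 3/2 + (1/4)*9 = 3/2 + 9/4 = 15/4 ≈ 3.7500)
C(J, f) = -21/4 (C(J, f) = -9 + 15/4 = -21/4)
C(17, 9) - 1*(-298) = -21/4 - 1*(-298) = -21/4 + 298 = 1171/4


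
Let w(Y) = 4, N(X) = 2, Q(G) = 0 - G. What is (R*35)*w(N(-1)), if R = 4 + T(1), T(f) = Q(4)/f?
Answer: 0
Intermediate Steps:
Q(G) = -G
T(f) = -4/f (T(f) = (-1*4)/f = -4/f)
R = 0 (R = 4 - 4/1 = 4 - 4*1 = 4 - 4 = 0)
(R*35)*w(N(-1)) = (0*35)*4 = 0*4 = 0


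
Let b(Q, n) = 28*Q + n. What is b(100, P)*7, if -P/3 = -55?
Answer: 20755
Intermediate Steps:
P = 165 (P = -3*(-55) = 165)
b(Q, n) = n + 28*Q
b(100, P)*7 = (165 + 28*100)*7 = (165 + 2800)*7 = 2965*7 = 20755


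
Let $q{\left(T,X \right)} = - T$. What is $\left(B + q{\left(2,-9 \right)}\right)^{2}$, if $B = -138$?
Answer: $19600$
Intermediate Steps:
$\left(B + q{\left(2,-9 \right)}\right)^{2} = \left(-138 - 2\right)^{2} = \left(-140\right)^{2} = 19600$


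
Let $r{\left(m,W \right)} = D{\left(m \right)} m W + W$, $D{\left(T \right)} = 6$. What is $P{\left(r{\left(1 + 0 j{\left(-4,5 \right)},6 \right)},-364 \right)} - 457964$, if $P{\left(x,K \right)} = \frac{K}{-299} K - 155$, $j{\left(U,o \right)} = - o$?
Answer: $- \frac{10546929}{23} \approx -4.5856 \cdot 10^{5}$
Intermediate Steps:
$r{\left(m,W \right)} = W + 6 W m$ ($r{\left(m,W \right)} = 6 m W + W = 6 W m + W = W + 6 W m$)
$P{\left(x,K \right)} = -155 - \frac{K^{2}}{299}$ ($P{\left(x,K \right)} = K \left(- \frac{1}{299}\right) K - 155 = - \frac{K}{299} K - 155 = - \frac{K^{2}}{299} - 155 = -155 - \frac{K^{2}}{299}$)
$P{\left(r{\left(1 + 0 j{\left(-4,5 \right)},6 \right)},-364 \right)} - 457964 = \left(-155 - \frac{\left(-364\right)^{2}}{299}\right) - 457964 = \left(-155 - \frac{10192}{23}\right) - 457964 = - \frac{13757}{23} - 457964 = - \frac{10546929}{23}$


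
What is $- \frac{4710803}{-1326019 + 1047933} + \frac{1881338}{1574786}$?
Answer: $\frac{3970840186113}{218962969798} \approx 18.135$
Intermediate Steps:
$- \frac{4710803}{-1326019 + 1047933} + \frac{1881338}{1574786} = - \frac{4710803}{-278086} + 1881338 \cdot \frac{1}{1574786} = \left(-4710803\right) \left(- \frac{1}{278086}\right) + \frac{940669}{787393} = \frac{4710803}{278086} + \frac{940669}{787393} = \frac{3970840186113}{218962969798}$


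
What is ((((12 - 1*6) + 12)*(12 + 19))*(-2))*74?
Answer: -82584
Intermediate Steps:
((((12 - 1*6) + 12)*(12 + 19))*(-2))*74 = ((((12 - 6) + 12)*31)*(-2))*74 = (((6 + 12)*31)*(-2))*74 = ((18*31)*(-2))*74 = (558*(-2))*74 = -1116*74 = -82584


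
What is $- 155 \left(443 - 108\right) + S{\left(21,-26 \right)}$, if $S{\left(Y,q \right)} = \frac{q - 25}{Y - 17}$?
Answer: $- \frac{207751}{4} \approx -51938.0$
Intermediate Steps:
$S{\left(Y,q \right)} = \frac{-25 + q}{-17 + Y}$
$- 155 \left(443 - 108\right) + S{\left(21,-26 \right)} = - 155 \left(443 - 108\right) + \frac{-25 - 26}{-17 + 21} = \left(-155\right) 335 + \frac{1}{4} \left(-51\right) = -51925 + \frac{1}{4} \left(-51\right) = -51925 - \frac{51}{4} = - \frac{207751}{4}$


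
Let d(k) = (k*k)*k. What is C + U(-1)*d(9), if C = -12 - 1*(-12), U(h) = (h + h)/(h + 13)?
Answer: -243/2 ≈ -121.50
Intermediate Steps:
U(h) = 2*h/(13 + h) (U(h) = (2*h)/(13 + h) = 2*h/(13 + h))
C = 0 (C = -12 + 12 = 0)
d(k) = k³ (d(k) = k²*k = k³)
C + U(-1)*d(9) = 0 + (2*(-1)/(13 - 1))*9³ = 0 + (2*(-1)/12)*729 = 0 + (2*(-1)*(1/12))*729 = 0 - ⅙*729 = 0 - 243/2 = -243/2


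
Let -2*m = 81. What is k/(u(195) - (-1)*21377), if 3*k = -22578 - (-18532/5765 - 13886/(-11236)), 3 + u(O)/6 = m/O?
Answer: -59782583653/169669627372 ≈ -0.35235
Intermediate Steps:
m = -81/2 (m = -½*81 = -81/2 ≈ -40.500)
u(O) = -18 - 243/O (u(O) = -18 + 6*(-81/(2*O)) = -18 - 243/O)
k = -4598660281/611090 (k = (-22578 - (-18532/5765 - 13886/(-11236)))/3 = (-22578 - (-18532*1/5765 - 13886*(-1/11236)))/3 = (-22578 - (-18532/5765 + 131/106))/3 = (-22578 - 1*(-1209177/611090))/3 = (-22578 + 1209177/611090)/3 = (⅓)*(-13795980843/611090) = -4598660281/611090 ≈ -7525.3)
k/(u(195) - (-1)*21377) = -4598660281/(611090*((-18 - 243/195) - (-1)*21377)) = -4598660281/(611090*((-18 - 243*1/195) - 1*(-21377))) = -4598660281/(611090*((-18 - 81/65) + 21377)) = -4598660281/(611090*(-1251/65 + 21377)) = -4598660281/(611090*1388254/65) = -4598660281/611090*65/1388254 = -59782583653/169669627372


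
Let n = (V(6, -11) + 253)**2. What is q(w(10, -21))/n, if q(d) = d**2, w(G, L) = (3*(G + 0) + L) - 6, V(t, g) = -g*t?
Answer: 9/101761 ≈ 8.8443e-5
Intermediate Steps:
V(t, g) = -g*t
n = 101761 (n = (-1*(-11)*6 + 253)**2 = (66 + 253)**2 = 319**2 = 101761)
w(G, L) = -6 + L + 3*G (w(G, L) = (3*G + L) - 6 = (L + 3*G) - 6 = -6 + L + 3*G)
q(w(10, -21))/n = (-6 - 21 + 3*10)**2/101761 = (-6 - 21 + 30)**2*(1/101761) = 3**2*(1/101761) = 9*(1/101761) = 9/101761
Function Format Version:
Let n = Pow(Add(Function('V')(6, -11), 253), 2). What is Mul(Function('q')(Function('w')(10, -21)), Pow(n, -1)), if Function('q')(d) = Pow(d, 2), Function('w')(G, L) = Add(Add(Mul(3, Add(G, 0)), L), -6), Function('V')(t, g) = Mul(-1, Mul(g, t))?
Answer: Rational(9, 101761) ≈ 8.8443e-5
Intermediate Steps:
Function('V')(t, g) = Mul(-1, g, t)
n = 101761 (n = Pow(Add(Mul(-1, -11, 6), 253), 2) = Pow(Add(66, 253), 2) = Pow(319, 2) = 101761)
Function('w')(G, L) = Add(-6, L, Mul(3, G)) (Function('w')(G, L) = Add(Add(Mul(3, G), L), -6) = Add(Add(L, Mul(3, G)), -6) = Add(-6, L, Mul(3, G)))
Mul(Function('q')(Function('w')(10, -21)), Pow(n, -1)) = Mul(Pow(Add(-6, -21, Mul(3, 10)), 2), Pow(101761, -1)) = Mul(Pow(Add(-6, -21, 30), 2), Rational(1, 101761)) = Mul(Pow(3, 2), Rational(1, 101761)) = Mul(9, Rational(1, 101761)) = Rational(9, 101761)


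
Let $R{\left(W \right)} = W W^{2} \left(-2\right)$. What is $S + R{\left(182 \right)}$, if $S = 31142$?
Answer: $-12025994$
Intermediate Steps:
$R{\left(W \right)} = - 2 W^{3}$ ($R{\left(W \right)} = W^{3} \left(-2\right) = - 2 W^{3}$)
$S + R{\left(182 \right)} = 31142 - 2 \cdot 182^{3} = 31142 - 12057136 = -12025994$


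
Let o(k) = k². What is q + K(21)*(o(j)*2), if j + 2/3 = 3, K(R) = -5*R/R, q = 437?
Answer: 3443/9 ≈ 382.56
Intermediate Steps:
K(R) = -5 (K(R) = -5*1 = -5)
j = 7/3 (j = -⅔ + 3 = 7/3 ≈ 2.3333)
q + K(21)*(o(j)*2) = 437 - 5*(7/3)²*2 = 437 - 245*2/9 = 437 - 5*98/9 = 437 - 490/9 = 3443/9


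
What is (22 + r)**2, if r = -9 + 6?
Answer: 361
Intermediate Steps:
r = -3
(22 + r)**2 = (22 - 3)**2 = 19**2 = 361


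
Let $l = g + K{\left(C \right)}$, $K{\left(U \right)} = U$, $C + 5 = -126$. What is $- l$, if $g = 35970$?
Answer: $-35839$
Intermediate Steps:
$C = -131$ ($C = -5 - 126 = -131$)
$l = 35839$ ($l = 35970 - 131 = 35839$)
$- l = \left(-1\right) 35839 = -35839$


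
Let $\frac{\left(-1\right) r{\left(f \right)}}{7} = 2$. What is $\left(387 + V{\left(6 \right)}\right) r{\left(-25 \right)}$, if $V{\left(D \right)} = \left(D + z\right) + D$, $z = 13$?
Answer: $-5768$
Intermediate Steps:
$r{\left(f \right)} = -14$ ($r{\left(f \right)} = \left(-7\right) 2 = -14$)
$V{\left(D \right)} = 13 + 2 D$ ($V{\left(D \right)} = \left(D + 13\right) + D = \left(13 + D\right) + D = 13 + 2 D$)
$\left(387 + V{\left(6 \right)}\right) r{\left(-25 \right)} = \left(387 + \left(13 + 2 \cdot 6\right)\right) \left(-14\right) = \left(387 + \left(13 + 12\right)\right) \left(-14\right) = \left(387 + 25\right) \left(-14\right) = 412 \left(-14\right) = -5768$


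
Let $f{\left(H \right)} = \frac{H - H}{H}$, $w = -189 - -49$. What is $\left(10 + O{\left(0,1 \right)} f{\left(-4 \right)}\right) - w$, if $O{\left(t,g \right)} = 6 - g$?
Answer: $150$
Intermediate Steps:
$w = -140$ ($w = -189 + 49 = -140$)
$f{\left(H \right)} = 0$ ($f{\left(H \right)} = \frac{0}{H} = 0$)
$\left(10 + O{\left(0,1 \right)} f{\left(-4 \right)}\right) - w = \left(10 + \left(6 - 1\right) 0\right) - -140 = \left(10 + \left(6 - 1\right) 0\right) + 140 = \left(10 + 5 \cdot 0\right) + 140 = \left(10 + 0\right) + 140 = 10 + 140 = 150$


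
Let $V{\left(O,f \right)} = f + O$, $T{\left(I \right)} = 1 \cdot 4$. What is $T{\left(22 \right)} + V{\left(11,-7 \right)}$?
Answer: $8$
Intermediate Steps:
$T{\left(I \right)} = 4$
$V{\left(O,f \right)} = O + f$
$T{\left(22 \right)} + V{\left(11,-7 \right)} = 4 + \left(11 - 7\right) = 4 + 4 = 8$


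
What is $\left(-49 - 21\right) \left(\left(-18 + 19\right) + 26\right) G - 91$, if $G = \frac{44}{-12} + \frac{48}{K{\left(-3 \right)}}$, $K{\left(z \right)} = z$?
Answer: $37079$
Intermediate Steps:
$G = - \frac{59}{3}$ ($G = \frac{44}{-12} + \frac{48}{-3} = 44 \left(- \frac{1}{12}\right) + 48 \left(- \frac{1}{3}\right) = - \frac{11}{3} - 16 = - \frac{59}{3} \approx -19.667$)
$\left(-49 - 21\right) \left(\left(-18 + 19\right) + 26\right) G - 91 = \left(-49 - 21\right) \left(\left(-18 + 19\right) + 26\right) \left(- \frac{59}{3}\right) - 91 = - 70 \left(1 + 26\right) \left(- \frac{59}{3}\right) - 91 = \left(-70\right) 27 \left(- \frac{59}{3}\right) - 91 = \left(-1890\right) \left(- \frac{59}{3}\right) - 91 = 37170 - 91 = 37079$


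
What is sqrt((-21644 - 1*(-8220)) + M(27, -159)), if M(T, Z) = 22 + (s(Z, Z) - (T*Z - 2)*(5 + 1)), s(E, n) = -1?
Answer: sqrt(12367) ≈ 111.21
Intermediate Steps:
M(T, Z) = 33 - 6*T*Z (M(T, Z) = 22 + (-1 - (T*Z - 2)*(5 + 1)) = 22 + (-1 - (-2 + T*Z)*6) = 22 + (-1 - (-12 + 6*T*Z)) = 22 + (-1 + (12 - 6*T*Z)) = 22 + (11 - 6*T*Z) = 33 - 6*T*Z)
sqrt((-21644 - 1*(-8220)) + M(27, -159)) = sqrt((-21644 - 1*(-8220)) + (33 - 6*27*(-159))) = sqrt((-21644 + 8220) + (33 + 25758)) = sqrt(-13424 + 25791) = sqrt(12367)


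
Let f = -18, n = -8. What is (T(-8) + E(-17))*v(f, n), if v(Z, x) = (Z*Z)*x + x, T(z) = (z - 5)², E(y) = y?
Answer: -395200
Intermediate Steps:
T(z) = (-5 + z)²
v(Z, x) = x + x*Z² (v(Z, x) = Z²*x + x = x*Z² + x = x + x*Z²)
(T(-8) + E(-17))*v(f, n) = ((-5 - 8)² - 17)*(-8*(1 + (-18)²)) = ((-13)² - 17)*(-8*(1 + 324)) = (169 - 17)*(-8*325) = 152*(-2600) = -395200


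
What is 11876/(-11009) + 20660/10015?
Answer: 21701560/22051027 ≈ 0.98415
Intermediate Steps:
11876/(-11009) + 20660/10015 = 11876*(-1/11009) + 20660*(1/10015) = -11876/11009 + 4132/2003 = 21701560/22051027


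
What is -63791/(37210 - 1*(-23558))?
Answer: -63791/60768 ≈ -1.0497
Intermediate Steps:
-63791/(37210 - 1*(-23558)) = -63791/(37210 + 23558) = -63791/60768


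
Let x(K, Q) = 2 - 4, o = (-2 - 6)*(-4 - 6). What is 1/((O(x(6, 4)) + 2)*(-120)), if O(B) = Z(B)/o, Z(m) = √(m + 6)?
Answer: -1/243 ≈ -0.0041152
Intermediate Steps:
o = 80 (o = -8*(-10) = 80)
x(K, Q) = -2
Z(m) = √(6 + m)
O(B) = √(6 + B)/80
1/((O(x(6, 4)) + 2)*(-120)) = 1/((√(6 - 2)/80 + 2)*(-120)) = 1/((√4/80 + 2)*(-120)) = 1/(((1/80)*2 + 2)*(-120)) = 1/((1/40 + 2)*(-120)) = 1/((81/40)*(-120)) = 1/(-243) = -1/243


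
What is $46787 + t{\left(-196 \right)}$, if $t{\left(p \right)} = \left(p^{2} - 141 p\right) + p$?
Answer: $112643$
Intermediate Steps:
$t{\left(p \right)} = p^{2} - 140 p$
$46787 + t{\left(-196 \right)} = 46787 - 196 \left(-140 - 196\right) = 46787 - -65856 = 46787 + 65856 = 112643$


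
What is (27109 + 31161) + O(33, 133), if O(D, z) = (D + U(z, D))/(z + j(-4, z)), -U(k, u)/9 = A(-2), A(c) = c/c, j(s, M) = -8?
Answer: 7283774/125 ≈ 58270.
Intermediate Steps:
A(c) = 1
U(k, u) = -9 (U(k, u) = -9*1 = -9)
O(D, z) = (-9 + D)/(-8 + z) (O(D, z) = (D - 9)/(z - 8) = (-9 + D)/(-8 + z))
(27109 + 31161) + O(33, 133) = (27109 + 31161) + (-9 + 33)/(-8 + 133) = 58270 + 24/125 = 7283774/125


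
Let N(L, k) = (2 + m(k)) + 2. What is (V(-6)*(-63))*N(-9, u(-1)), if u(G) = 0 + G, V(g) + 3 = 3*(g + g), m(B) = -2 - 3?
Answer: -2457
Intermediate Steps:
m(B) = -5
V(g) = -3 + 6*g (V(g) = -3 + 3*(g + g) = -3 + 3*(2*g) = -3 + 6*g)
u(G) = G
N(L, k) = -1 (N(L, k) = (2 - 5) + 2 = -3 + 2 = -1)
(V(-6)*(-63))*N(-9, u(-1)) = ((-3 + 6*(-6))*(-63))*(-1) = ((-3 - 36)*(-63))*(-1) = -39*(-63)*(-1) = 2457*(-1) = -2457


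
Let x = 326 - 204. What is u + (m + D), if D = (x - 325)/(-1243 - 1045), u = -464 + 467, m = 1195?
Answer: 2741227/2288 ≈ 1198.1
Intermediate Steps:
u = 3
x = 122
D = 203/2288 (D = (122 - 325)/(-1243 - 1045) = -203/(-2288) = -203*(-1/2288) = 203/2288 ≈ 0.088724)
u + (m + D) = 3 + (1195 + 203/2288) = 3 + 2734363/2288 = 2741227/2288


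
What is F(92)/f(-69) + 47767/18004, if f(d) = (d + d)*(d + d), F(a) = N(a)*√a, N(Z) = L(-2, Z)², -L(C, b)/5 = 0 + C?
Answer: 47767/18004 + 50*√23/4761 ≈ 2.7035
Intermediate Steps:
L(C, b) = -5*C (L(C, b) = -5*(0 + C) = -5*C)
N(Z) = 100 (N(Z) = (-5*(-2))² = 10² = 100)
F(a) = 100*√a
f(d) = 4*d² (f(d) = (2*d)*(2*d) = 4*d²)
F(92)/f(-69) + 47767/18004 = (100*√92)/((4*(-69)²)) + 47767/18004 = (100*(2*√23))/((4*4761)) + 47767*(1/18004) = (200*√23)/19044 + 47767/18004 = (200*√23)*(1/19044) + 47767/18004 = 50*√23/4761 + 47767/18004 = 47767/18004 + 50*√23/4761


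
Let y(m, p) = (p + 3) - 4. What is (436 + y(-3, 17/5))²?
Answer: 4804864/25 ≈ 1.9219e+5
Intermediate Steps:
y(m, p) = -1 + p (y(m, p) = (3 + p) - 4 = -1 + p)
(436 + y(-3, 17/5))² = (436 + (-1 + 17/5))² = (436 + 12/5)² = (2192/5)² = 4804864/25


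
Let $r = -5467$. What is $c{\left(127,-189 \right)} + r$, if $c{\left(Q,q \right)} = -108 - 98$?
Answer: $-5673$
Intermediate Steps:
$c{\left(Q,q \right)} = -206$
$c{\left(127,-189 \right)} + r = -206 - 5467 = -5673$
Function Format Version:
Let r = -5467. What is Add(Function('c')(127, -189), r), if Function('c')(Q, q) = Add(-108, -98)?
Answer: -5673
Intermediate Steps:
Function('c')(Q, q) = -206
Add(Function('c')(127, -189), r) = Add(-206, -5467) = -5673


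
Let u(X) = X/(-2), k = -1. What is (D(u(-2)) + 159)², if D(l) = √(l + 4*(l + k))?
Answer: 25600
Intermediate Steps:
u(X) = -X/2 (u(X) = X*(-½) = -X/2)
D(l) = √(-4 + 5*l) (D(l) = √(l + 4*(l - 1)) = √(l + 4*(-1 + l)) = √(l + (-4 + 4*l)) = √(-4 + 5*l))
(D(u(-2)) + 159)² = (√(-4 + 5*(-½*(-2))) + 159)² = (√(-4 + 5*1) + 159)² = (√(-4 + 5) + 159)² = (√1 + 159)² = (1 + 159)² = 160² = 25600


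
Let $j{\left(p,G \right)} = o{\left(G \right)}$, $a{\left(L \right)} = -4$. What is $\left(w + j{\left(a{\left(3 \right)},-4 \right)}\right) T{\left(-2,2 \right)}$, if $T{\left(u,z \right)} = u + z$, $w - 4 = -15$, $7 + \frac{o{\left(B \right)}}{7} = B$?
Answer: $0$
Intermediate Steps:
$o{\left(B \right)} = -49 + 7 B$
$w = -11$ ($w = 4 - 15 = -11$)
$j{\left(p,G \right)} = -49 + 7 G$
$\left(w + j{\left(a{\left(3 \right)},-4 \right)}\right) T{\left(-2,2 \right)} = \left(-11 + \left(-49 + 7 \left(-4\right)\right)\right) \left(-2 + 2\right) = \left(-11 - 77\right) 0 = \left(-88\right) 0 = 0$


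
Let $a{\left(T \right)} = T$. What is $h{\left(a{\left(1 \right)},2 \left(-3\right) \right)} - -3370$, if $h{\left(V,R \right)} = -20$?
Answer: $3350$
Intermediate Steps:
$h{\left(a{\left(1 \right)},2 \left(-3\right) \right)} - -3370 = -20 - -3370 = -20 + 3370 = 3350$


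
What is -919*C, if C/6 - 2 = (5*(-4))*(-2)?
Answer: -231588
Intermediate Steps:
C = 252 (C = 12 + 6*((5*(-4))*(-2)) = 12 + 6*(-20*(-2)) = 12 + 6*40 = 12 + 240 = 252)
-919*C = -919*252 = -231588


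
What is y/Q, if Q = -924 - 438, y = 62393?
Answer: -62393/1362 ≈ -45.810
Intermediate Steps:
Q = -1362
y/Q = 62393/(-1362) = 62393*(-1/1362) = -62393/1362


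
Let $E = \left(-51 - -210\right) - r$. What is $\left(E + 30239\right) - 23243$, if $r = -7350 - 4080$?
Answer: $18585$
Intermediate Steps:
$r = -11430$ ($r = -7350 - 4080 = -11430$)
$E = 11589$ ($E = \left(-51 - -210\right) - -11430 = \left(-51 + 210\right) + 11430 = 159 + 11430 = 11589$)
$\left(E + 30239\right) - 23243 = \left(11589 + 30239\right) - 23243 = 41828 - 23243 = 18585$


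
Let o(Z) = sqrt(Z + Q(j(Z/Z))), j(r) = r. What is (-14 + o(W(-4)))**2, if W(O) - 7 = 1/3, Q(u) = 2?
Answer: 616/3 - 56*sqrt(21)/3 ≈ 119.79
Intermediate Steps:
W(O) = 22/3 (W(O) = 7 + 1/3 = 22/3)
o(Z) = sqrt(2 + Z) (o(Z) = sqrt(Z + 2) = sqrt(2 + Z))
(-14 + o(W(-4)))**2 = (-14 + sqrt(2 + 22/3))**2 = (-14 + sqrt(28/3))**2 = (-14 + 2*sqrt(21)/3)**2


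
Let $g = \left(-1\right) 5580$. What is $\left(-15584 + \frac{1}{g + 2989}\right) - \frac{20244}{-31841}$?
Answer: $- \frac{1285628062741}{82500031} \approx -15583.0$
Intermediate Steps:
$g = -5580$
$\left(-15584 + \frac{1}{g + 2989}\right) - \frac{20244}{-31841} = \left(-15584 + \frac{1}{-5580 + 2989}\right) - \frac{20244}{-31841} = \left(-15584 + \frac{1}{-2591}\right) - - \frac{20244}{31841} = \left(-15584 - \frac{1}{2591}\right) + \frac{20244}{31841} = - \frac{40378145}{2591} + \frac{20244}{31841} = - \frac{1285628062741}{82500031}$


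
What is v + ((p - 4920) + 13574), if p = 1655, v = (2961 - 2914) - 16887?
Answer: -6531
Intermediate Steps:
v = -16840 (v = 47 - 16887 = -16840)
v + ((p - 4920) + 13574) = -16840 + ((1655 - 4920) + 13574) = -16840 + (-3265 + 13574) = -16840 + 10309 = -6531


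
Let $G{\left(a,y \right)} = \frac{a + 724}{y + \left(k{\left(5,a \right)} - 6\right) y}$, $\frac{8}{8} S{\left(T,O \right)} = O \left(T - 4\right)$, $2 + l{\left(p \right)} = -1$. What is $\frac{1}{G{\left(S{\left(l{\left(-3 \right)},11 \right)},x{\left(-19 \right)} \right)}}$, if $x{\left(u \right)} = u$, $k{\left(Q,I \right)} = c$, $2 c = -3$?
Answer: $\frac{247}{1294} \approx 0.19088$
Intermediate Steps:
$c = - \frac{3}{2}$ ($c = \frac{1}{2} \left(-3\right) = - \frac{3}{2} \approx -1.5$)
$k{\left(Q,I \right)} = - \frac{3}{2}$
$l{\left(p \right)} = -3$ ($l{\left(p \right)} = -2 - 1 = -3$)
$S{\left(T,O \right)} = O \left(-4 + T\right)$ ($S{\left(T,O \right)} = O \left(T - 4\right) = O \left(-4 + T\right)$)
$G{\left(a,y \right)} = - \frac{2 \left(724 + a\right)}{13 y}$ ($G{\left(a,y \right)} = \frac{a + 724}{y + \left(- \frac{3}{2} - 6\right) y} = \frac{724 + a}{y - \frac{15 y}{2}} = \frac{724 + a}{\left(- \frac{13}{2}\right) y} = \left(724 + a\right) \left(- \frac{2}{13 y}\right) = - \frac{2 \left(724 + a\right)}{13 y}$)
$\frac{1}{G{\left(S{\left(l{\left(-3 \right)},11 \right)},x{\left(-19 \right)} \right)}} = \frac{1}{\frac{2}{13} \frac{1}{-19} \left(-724 - 11 \left(-4 - 3\right)\right)} = \frac{1}{\frac{2}{13} \left(- \frac{1}{19}\right) \left(-724 - 11 \left(-7\right)\right)} = \frac{1}{\frac{2}{13} \left(- \frac{1}{19}\right) \left(-724 - -77\right)} = \frac{1}{\frac{2}{13} \left(- \frac{1}{19}\right) \left(-724 + 77\right)} = \frac{1}{\frac{2}{13} \left(- \frac{1}{19}\right) \left(-647\right)} = \frac{1}{\frac{1294}{247}} = \frac{247}{1294}$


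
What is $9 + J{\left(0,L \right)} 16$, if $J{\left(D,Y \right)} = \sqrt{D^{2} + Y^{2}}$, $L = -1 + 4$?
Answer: $57$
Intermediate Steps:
$L = 3$
$9 + J{\left(0,L \right)} 16 = 9 + \sqrt{0^{2} + 3^{2}} \cdot 16 = 9 + \sqrt{0 + 9} \cdot 16 = 9 + \sqrt{9} \cdot 16 = 9 + 3 \cdot 16 = 9 + 48 = 57$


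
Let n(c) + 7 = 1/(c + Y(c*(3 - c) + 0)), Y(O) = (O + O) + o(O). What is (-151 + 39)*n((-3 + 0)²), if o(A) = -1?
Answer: 19628/25 ≈ 785.12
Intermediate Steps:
Y(O) = -1 + 2*O (Y(O) = (O + O) - 1 = 2*O - 1 = -1 + 2*O)
n(c) = -7 + 1/(-1 + c + 2*c*(3 - c)) (n(c) = -7 + 1/(c + (-1 + 2*(c*(3 - c) + 0))) = -7 + 1/(c + (-1 + 2*(c*(3 - c)))) = -7 + 1/(c + (-1 + 2*c*(3 - c))) = -7 + 1/(-1 + c + 2*c*(3 - c)))
(-151 + 39)*n((-3 + 0)²) = (-151 + 39)*((-8 - 14*(-3 + 0)⁴ + 49*(-3 + 0)²)/(1 - 7*(-3 + 0)² + 2*((-3 + 0)²)²)) = -112*(-8 - 14*((-3)²)² + 49*(-3)²)/(1 - 7*(-3)² + 2*((-3)²)²) = -112*(-8 - 14*9² + 49*9)/(1 - 7*9 + 2*9²) = -112*(-8 - 14*81 + 441)/(1 - 63 + 2*81) = -112*(-8 - 1134 + 441)/(1 - 63 + 162) = -112*(-701)/100 = -28*(-701)/25 = -112*(-701/100) = 19628/25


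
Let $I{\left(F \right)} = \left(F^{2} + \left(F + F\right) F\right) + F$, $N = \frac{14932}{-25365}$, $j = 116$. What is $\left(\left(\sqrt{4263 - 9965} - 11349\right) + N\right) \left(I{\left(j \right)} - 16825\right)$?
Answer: $- \frac{6811007737903}{25365} + 23659 i \sqrt{5702} \approx -2.6852 \cdot 10^{8} + 1.7865 \cdot 10^{6} i$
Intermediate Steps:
$N = - \frac{14932}{25365}$ ($N = 14932 \left(- \frac{1}{25365}\right) = - \frac{14932}{25365} \approx -0.58869$)
$I{\left(F \right)} = F + 3 F^{2}$ ($I{\left(F \right)} = \left(F^{2} + 2 F F\right) + F = \left(F^{2} + 2 F^{2}\right) + F = 3 F^{2} + F = F + 3 F^{2}$)
$\left(\left(\sqrt{4263 - 9965} - 11349\right) + N\right) \left(I{\left(j \right)} - 16825\right) = \left(\left(\sqrt{4263 - 9965} - 11349\right) - \frac{14932}{25365}\right) \left(116 \left(1 + 3 \cdot 116\right) - 16825\right) = \left(\left(\sqrt{-5702} - 11349\right) - \frac{14932}{25365}\right) \left(116 \left(1 + 348\right) - 16825\right) = \left(\left(i \sqrt{5702} - 11349\right) - \frac{14932}{25365}\right) \left(116 \cdot 349 - 16825\right) = \left(\left(-11349 + i \sqrt{5702}\right) - \frac{14932}{25365}\right) \left(40484 - 16825\right) = \left(- \frac{287882317}{25365} + i \sqrt{5702}\right) 23659 = - \frac{6811007737903}{25365} + 23659 i \sqrt{5702}$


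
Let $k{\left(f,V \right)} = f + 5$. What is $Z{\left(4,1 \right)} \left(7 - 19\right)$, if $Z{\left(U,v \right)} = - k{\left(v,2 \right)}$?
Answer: $72$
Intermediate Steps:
$k{\left(f,V \right)} = 5 + f$
$Z{\left(U,v \right)} = -5 - v$ ($Z{\left(U,v \right)} = - (5 + v) = -5 - v$)
$Z{\left(4,1 \right)} \left(7 - 19\right) = \left(-5 - 1\right) \left(7 - 19\right) = \left(-5 - 1\right) \left(-12\right) = \left(-6\right) \left(-12\right) = 72$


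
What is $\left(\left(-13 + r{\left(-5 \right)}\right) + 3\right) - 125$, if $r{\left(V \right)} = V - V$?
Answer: $-135$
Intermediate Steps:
$r{\left(V \right)} = 0$
$\left(\left(-13 + r{\left(-5 \right)}\right) + 3\right) - 125 = \left(\left(-13 + 0\right) + 3\right) - 125 = \left(-13 + 3\right) - 125 = -10 - 125 = -135$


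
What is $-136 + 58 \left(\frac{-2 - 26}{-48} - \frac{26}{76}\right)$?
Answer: $- \frac{13909}{114} \approx -122.01$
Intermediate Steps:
$-136 + 58 \left(\frac{-2 - 26}{-48} - \frac{26}{76}\right) = -136 + 58 \left(\left(-2 - 26\right) \left(- \frac{1}{48}\right) - \frac{13}{38}\right) = -136 + 58 \left(\left(-28\right) \left(- \frac{1}{48}\right) - \frac{13}{38}\right) = -136 + 58 \left(\frac{7}{12} - \frac{13}{38}\right) = -136 + 58 \cdot \frac{55}{228} = -136 + \frac{1595}{114} = - \frac{13909}{114}$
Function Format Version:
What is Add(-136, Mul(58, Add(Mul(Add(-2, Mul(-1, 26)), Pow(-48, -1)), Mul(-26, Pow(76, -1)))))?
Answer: Rational(-13909, 114) ≈ -122.01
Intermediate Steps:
Add(-136, Mul(58, Add(Mul(Add(-2, Mul(-1, 26)), Pow(-48, -1)), Mul(-26, Pow(76, -1))))) = Add(-136, Mul(58, Add(Mul(Add(-2, -26), Rational(-1, 48)), Mul(-26, Rational(1, 76))))) = Add(-136, Mul(58, Add(Mul(-28, Rational(-1, 48)), Rational(-13, 38)))) = Add(-136, Mul(58, Add(Rational(7, 12), Rational(-13, 38)))) = Add(-136, Mul(58, Rational(55, 228))) = Add(-136, Rational(1595, 114)) = Rational(-13909, 114)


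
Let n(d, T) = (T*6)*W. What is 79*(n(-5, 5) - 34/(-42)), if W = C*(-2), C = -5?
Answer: 499043/21 ≈ 23764.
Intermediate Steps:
W = 10 (W = -5*(-2) = 10)
n(d, T) = 60*T (n(d, T) = (T*6)*10 = (6*T)*10 = 60*T)
79*(n(-5, 5) - 34/(-42)) = 79*(60*5 - 34/(-42)) = 79*(300 - 34*(-1/42)) = 79*(300 + 17/21) = 79*(6317/21) = 499043/21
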